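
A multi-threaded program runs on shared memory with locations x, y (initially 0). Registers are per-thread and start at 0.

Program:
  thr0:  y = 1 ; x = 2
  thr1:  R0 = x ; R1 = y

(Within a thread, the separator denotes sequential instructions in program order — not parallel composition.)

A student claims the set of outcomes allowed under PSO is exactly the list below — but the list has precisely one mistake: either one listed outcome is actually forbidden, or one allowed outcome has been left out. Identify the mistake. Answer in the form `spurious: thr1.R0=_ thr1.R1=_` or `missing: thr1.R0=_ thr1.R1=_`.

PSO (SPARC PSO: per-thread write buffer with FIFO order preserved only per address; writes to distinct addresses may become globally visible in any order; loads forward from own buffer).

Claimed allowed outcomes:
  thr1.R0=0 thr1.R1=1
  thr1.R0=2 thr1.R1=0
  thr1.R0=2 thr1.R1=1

outcome vector order: (thr1.R0,thr1.R1)
under PSO → (0,0) (0,1) (2,0) (2,1)
PSO∖claimed = {(0,0)}

missing: thr1.R0=0 thr1.R1=0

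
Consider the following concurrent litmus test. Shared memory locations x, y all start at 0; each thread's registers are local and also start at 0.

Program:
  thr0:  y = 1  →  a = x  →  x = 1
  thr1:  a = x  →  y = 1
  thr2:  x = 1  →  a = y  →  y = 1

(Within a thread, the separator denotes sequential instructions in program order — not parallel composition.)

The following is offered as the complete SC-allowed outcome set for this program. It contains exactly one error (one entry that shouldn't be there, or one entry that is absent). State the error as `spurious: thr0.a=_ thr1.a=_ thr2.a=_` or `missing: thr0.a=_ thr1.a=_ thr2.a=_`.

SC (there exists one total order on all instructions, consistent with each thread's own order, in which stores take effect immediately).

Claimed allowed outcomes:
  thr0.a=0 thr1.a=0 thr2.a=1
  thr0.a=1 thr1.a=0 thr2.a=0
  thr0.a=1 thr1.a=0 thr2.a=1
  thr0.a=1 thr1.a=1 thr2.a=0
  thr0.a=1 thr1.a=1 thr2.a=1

outcome vector order: (thr0.a,thr1.a,thr2.a)
under SC → (0,0,1), (0,1,1), (1,0,0), (1,0,1), (1,1,0), (1,1,1)
SC∖claimed = {(0,1,1)}

missing: thr0.a=0 thr1.a=1 thr2.a=1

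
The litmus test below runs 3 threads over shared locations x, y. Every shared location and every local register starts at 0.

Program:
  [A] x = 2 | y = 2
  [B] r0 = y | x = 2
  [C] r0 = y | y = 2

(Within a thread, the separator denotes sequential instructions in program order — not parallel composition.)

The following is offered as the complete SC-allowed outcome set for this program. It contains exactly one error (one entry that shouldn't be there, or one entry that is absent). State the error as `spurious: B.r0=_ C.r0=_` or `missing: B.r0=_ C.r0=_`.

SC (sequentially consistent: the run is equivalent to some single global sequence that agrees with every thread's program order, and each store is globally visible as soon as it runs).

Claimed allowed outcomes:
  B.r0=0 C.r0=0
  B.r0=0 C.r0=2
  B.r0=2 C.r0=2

missing: B.r0=2 C.r0=0

outcome vector order: (B.r0,C.r0)
SC: 4 outcomes — {<0 0>, <0 2>, <2 0>, <2 2>}
SC∖claimed = {<2 0>}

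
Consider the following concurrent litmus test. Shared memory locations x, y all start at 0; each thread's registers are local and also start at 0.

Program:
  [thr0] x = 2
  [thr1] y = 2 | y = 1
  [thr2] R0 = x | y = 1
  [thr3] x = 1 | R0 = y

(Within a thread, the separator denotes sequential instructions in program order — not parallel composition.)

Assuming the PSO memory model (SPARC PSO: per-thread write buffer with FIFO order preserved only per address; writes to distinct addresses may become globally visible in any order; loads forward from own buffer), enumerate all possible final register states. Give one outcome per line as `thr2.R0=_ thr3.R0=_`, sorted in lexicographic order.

outcome vector order: (thr2.R0,thr3.R0)
|PSO outcomes| = 9

thr2.R0=0 thr3.R0=0
thr2.R0=0 thr3.R0=1
thr2.R0=0 thr3.R0=2
thr2.R0=1 thr3.R0=0
thr2.R0=1 thr3.R0=1
thr2.R0=1 thr3.R0=2
thr2.R0=2 thr3.R0=0
thr2.R0=2 thr3.R0=1
thr2.R0=2 thr3.R0=2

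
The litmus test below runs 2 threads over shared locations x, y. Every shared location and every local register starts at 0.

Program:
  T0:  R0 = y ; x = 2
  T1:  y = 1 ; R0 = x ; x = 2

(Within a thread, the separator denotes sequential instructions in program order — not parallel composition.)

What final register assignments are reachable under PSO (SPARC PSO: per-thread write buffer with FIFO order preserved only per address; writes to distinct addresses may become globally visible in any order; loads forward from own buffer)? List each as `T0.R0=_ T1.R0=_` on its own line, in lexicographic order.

T0.R0=0 T1.R0=0
T0.R0=0 T1.R0=2
T0.R0=1 T1.R0=0
T0.R0=1 T1.R0=2

outcome vector order: (T0.R0,T1.R0)
|PSO outcomes| = 4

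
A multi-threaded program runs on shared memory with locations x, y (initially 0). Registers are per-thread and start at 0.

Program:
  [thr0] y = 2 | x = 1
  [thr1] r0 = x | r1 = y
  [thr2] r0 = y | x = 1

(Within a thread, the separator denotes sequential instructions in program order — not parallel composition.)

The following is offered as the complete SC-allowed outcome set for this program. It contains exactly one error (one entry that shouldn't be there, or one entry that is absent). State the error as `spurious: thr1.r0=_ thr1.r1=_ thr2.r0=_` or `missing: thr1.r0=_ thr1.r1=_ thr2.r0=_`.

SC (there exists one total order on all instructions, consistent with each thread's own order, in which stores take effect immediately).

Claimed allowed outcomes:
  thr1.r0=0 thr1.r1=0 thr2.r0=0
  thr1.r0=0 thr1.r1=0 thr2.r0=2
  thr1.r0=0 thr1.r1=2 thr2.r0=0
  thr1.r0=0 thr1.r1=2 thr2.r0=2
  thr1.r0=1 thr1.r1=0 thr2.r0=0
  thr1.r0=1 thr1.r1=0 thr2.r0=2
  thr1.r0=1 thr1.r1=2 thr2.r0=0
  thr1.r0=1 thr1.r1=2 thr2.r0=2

outcome vector order: (thr1.r0,thr1.r1,thr2.r0)
[SC] allowed = {<0 0 0> <0 0 2> <0 2 0> <0 2 2> <1 0 0> <1 2 0> <1 2 2>}
claimed∖SC = {<1 0 2>}

spurious: thr1.r0=1 thr1.r1=0 thr2.r0=2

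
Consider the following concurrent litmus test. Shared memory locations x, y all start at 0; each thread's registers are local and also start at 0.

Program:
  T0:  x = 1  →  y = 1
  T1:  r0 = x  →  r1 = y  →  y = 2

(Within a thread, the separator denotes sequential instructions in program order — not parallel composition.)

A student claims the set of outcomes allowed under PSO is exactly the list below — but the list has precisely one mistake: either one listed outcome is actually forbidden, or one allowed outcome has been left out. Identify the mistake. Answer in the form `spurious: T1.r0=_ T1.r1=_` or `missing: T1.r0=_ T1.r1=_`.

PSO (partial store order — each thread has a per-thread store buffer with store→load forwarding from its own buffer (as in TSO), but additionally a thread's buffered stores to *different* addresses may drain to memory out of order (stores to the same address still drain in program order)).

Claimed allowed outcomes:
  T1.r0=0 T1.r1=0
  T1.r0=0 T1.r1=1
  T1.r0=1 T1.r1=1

missing: T1.r0=1 T1.r1=0

outcome vector order: (T1.r0,T1.r1)
under PSO → 0/0; 0/1; 1/0; 1/1
PSO∖claimed = {1/0}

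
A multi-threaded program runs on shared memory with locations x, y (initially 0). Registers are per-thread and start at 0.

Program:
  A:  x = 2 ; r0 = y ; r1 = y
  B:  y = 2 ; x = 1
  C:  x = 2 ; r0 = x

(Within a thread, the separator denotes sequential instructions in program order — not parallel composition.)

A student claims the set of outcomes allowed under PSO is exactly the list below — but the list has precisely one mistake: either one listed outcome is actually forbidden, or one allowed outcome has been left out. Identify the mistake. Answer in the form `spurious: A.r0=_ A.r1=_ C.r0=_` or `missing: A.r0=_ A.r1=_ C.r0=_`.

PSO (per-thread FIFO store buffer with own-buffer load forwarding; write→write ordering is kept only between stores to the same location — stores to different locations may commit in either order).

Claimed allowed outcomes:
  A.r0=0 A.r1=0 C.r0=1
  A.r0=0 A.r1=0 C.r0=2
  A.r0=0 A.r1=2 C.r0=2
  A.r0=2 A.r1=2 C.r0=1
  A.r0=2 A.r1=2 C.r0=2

missing: A.r0=0 A.r1=2 C.r0=1

outcome vector order: (A.r0,A.r1,C.r0)
under PSO → 0/0/1; 0/0/2; 0/2/1; 0/2/2; 2/2/1; 2/2/2
PSO∖claimed = {0/2/1}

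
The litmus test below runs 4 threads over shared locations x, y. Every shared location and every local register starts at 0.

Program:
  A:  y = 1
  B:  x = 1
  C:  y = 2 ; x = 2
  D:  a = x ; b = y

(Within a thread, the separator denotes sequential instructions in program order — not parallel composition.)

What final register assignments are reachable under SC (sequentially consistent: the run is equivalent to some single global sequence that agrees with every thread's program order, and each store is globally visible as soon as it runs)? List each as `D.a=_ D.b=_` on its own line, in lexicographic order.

D.a=0 D.b=0
D.a=0 D.b=1
D.a=0 D.b=2
D.a=1 D.b=0
D.a=1 D.b=1
D.a=1 D.b=2
D.a=2 D.b=1
D.a=2 D.b=2

outcome vector order: (D.a,D.b)
|SC outcomes| = 8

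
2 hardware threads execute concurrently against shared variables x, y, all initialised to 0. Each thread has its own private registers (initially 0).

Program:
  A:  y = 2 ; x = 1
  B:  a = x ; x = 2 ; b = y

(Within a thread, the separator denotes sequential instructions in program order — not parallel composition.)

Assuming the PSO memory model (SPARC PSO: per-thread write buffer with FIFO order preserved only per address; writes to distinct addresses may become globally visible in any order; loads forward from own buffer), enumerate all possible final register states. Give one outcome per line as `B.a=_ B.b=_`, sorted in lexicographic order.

B.a=0 B.b=0
B.a=0 B.b=2
B.a=1 B.b=0
B.a=1 B.b=2

outcome vector order: (B.a,B.b)
|PSO outcomes| = 4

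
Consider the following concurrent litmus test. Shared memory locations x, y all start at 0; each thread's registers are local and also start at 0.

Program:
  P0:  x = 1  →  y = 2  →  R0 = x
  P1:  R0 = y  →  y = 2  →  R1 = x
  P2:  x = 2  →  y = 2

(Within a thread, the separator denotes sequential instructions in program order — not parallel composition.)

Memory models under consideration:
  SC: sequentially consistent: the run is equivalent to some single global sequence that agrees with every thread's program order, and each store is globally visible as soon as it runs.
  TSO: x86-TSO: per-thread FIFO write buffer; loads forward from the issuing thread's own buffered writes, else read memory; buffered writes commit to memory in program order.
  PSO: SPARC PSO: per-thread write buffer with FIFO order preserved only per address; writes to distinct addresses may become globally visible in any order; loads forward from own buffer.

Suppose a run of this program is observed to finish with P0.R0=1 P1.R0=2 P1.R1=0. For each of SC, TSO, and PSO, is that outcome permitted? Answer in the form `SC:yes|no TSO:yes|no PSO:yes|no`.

SC:no TSO:no PSO:yes

outcome vector order: (P0.R0,P1.R0,P1.R1)
SC: 10 outcomes — {<1 0 0> <1 0 1> <1 0 2> <1 2 1> <1 2 2> <2 0 0> <2 0 1> <2 0 2> <2 2 1> <2 2 2>}
TSO: 10 outcomes — {<1 0 0> <1 0 1> <1 0 2> <1 2 1> <1 2 2> <2 0 0> <2 0 1> <2 0 2> <2 2 1> <2 2 2>}
PSO: 12 outcomes — {<1 0 0> <1 0 1> <1 0 2> <1 2 0> <1 2 1> <1 2 2> <2 0 0> <2 0 1> <2 0 2> <2 2 0> <2 2 1> <2 2 2>}
target <1 2 0> ∈ {PSO}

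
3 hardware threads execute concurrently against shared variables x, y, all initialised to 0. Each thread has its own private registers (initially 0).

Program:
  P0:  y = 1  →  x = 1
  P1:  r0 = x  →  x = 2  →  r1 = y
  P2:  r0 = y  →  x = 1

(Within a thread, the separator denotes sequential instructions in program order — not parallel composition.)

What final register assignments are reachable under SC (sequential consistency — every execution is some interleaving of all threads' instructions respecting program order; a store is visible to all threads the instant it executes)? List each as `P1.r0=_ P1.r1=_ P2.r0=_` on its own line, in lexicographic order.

outcome vector order: (P1.r0,P1.r1,P2.r0)
|SC outcomes| = 7

P1.r0=0 P1.r1=0 P2.r0=0
P1.r0=0 P1.r1=0 P2.r0=1
P1.r0=0 P1.r1=1 P2.r0=0
P1.r0=0 P1.r1=1 P2.r0=1
P1.r0=1 P1.r1=0 P2.r0=0
P1.r0=1 P1.r1=1 P2.r0=0
P1.r0=1 P1.r1=1 P2.r0=1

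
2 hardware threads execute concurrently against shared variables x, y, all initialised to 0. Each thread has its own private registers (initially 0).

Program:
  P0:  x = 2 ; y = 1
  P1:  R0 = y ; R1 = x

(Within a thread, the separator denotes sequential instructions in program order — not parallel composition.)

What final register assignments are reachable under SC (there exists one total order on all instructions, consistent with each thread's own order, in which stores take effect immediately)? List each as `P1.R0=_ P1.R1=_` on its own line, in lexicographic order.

outcome vector order: (P1.R0,P1.R1)
|SC outcomes| = 3

P1.R0=0 P1.R1=0
P1.R0=0 P1.R1=2
P1.R0=1 P1.R1=2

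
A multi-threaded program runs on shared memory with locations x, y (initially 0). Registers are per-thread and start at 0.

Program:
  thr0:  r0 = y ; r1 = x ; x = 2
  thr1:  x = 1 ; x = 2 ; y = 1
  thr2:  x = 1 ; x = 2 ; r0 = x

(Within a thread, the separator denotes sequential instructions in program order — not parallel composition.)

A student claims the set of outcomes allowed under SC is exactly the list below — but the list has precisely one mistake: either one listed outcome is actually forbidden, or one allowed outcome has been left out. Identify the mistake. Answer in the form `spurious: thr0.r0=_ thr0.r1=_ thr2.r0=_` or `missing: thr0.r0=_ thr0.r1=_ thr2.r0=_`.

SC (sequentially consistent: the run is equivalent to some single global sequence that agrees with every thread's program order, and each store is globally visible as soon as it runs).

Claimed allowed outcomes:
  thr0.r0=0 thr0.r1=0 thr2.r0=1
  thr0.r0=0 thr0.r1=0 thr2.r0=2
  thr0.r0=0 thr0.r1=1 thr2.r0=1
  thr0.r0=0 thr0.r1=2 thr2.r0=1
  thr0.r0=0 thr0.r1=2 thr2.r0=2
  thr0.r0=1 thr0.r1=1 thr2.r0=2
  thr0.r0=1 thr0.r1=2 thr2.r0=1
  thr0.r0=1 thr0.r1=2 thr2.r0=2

outcome vector order: (thr0.r0,thr0.r1,thr2.r0)
under SC → 001, 002, 011, 012, 021, 022, 112, 121, 122
SC∖claimed = {012}

missing: thr0.r0=0 thr0.r1=1 thr2.r0=2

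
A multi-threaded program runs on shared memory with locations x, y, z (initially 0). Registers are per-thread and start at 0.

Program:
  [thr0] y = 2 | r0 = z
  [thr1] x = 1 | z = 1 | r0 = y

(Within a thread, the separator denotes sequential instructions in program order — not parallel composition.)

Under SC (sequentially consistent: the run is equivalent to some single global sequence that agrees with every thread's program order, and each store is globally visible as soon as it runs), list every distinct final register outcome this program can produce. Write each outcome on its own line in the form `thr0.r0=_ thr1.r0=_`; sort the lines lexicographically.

thr0.r0=0 thr1.r0=2
thr0.r0=1 thr1.r0=0
thr0.r0=1 thr1.r0=2

outcome vector order: (thr0.r0,thr1.r0)
|SC outcomes| = 3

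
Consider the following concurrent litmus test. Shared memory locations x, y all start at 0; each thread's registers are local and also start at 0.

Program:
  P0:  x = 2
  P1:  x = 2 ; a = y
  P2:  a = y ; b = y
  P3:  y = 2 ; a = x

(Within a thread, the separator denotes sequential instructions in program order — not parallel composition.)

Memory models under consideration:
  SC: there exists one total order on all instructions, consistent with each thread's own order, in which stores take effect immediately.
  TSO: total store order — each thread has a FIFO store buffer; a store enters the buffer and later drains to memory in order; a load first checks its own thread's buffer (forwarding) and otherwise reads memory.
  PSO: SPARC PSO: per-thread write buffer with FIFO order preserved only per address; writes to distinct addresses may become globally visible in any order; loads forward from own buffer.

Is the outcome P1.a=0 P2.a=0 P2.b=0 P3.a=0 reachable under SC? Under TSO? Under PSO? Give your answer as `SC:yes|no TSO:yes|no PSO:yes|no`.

SC:no TSO:yes PSO:yes

outcome vector order: (P1.a,P2.a,P2.b,P3.a)
under SC → 0/0/0/2, 0/0/2/2, 0/2/2/2, 2/0/0/0, 2/0/0/2, 2/0/2/0, 2/0/2/2, 2/2/2/0, 2/2/2/2
under TSO → 0/0/0/0, 0/0/0/2, 0/0/2/0, 0/0/2/2, 0/2/2/0, 0/2/2/2, 2/0/0/0, 2/0/0/2, 2/0/2/0, 2/0/2/2, 2/2/2/0, 2/2/2/2
under PSO → 0/0/0/0, 0/0/0/2, 0/0/2/0, 0/0/2/2, 0/2/2/0, 0/2/2/2, 2/0/0/0, 2/0/0/2, 2/0/2/0, 2/0/2/2, 2/2/2/0, 2/2/2/2
target 0/0/0/0 ∈ {TSO,PSO}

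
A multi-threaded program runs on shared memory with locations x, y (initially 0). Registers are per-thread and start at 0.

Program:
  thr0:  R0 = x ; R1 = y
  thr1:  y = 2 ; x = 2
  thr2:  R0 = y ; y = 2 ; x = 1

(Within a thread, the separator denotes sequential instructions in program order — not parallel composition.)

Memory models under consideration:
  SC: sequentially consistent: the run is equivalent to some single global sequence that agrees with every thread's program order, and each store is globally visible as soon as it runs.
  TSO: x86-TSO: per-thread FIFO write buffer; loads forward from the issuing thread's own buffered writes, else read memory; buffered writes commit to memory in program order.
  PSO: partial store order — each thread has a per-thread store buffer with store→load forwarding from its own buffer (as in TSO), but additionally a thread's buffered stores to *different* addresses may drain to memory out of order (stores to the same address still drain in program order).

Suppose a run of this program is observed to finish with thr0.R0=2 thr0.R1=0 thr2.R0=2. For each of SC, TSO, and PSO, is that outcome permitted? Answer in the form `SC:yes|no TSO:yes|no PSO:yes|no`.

SC:no TSO:no PSO:yes

outcome vector order: (thr0.R0,thr0.R1,thr2.R0)
SC (8): <0 0 0>; <0 0 2>; <0 2 0>; <0 2 2>; <1 2 0>; <1 2 2>; <2 2 0>; <2 2 2>
TSO (8): <0 0 0>; <0 0 2>; <0 2 0>; <0 2 2>; <1 2 0>; <1 2 2>; <2 2 0>; <2 2 2>
PSO (11): <0 0 0>; <0 0 2>; <0 2 0>; <0 2 2>; <1 0 0>; <1 2 0>; <1 2 2>; <2 0 0>; <2 0 2>; <2 2 0>; <2 2 2>
target <2 0 2> ∈ {PSO}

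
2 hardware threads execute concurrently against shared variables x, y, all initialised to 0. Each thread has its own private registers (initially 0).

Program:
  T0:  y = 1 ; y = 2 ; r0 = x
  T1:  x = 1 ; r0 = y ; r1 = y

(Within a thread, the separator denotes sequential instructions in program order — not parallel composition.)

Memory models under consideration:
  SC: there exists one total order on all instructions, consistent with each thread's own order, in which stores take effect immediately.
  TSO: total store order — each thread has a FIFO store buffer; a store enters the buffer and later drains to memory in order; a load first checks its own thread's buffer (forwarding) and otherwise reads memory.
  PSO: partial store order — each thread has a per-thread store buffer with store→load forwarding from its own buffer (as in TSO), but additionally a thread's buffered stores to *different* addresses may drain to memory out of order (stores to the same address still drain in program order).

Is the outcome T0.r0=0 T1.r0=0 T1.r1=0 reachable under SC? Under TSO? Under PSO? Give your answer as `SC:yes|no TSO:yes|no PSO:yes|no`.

outcome vector order: (T0.r0,T1.r0,T1.r1)
SC: 7 outcomes — {022, 100, 101, 102, 111, 112, 122}
TSO: 12 outcomes — {000, 001, 002, 011, 012, 022, 100, 101, 102, 111, 112, 122}
PSO: 12 outcomes — {000, 001, 002, 011, 012, 022, 100, 101, 102, 111, 112, 122}
target 000 ∈ {TSO,PSO}

SC:no TSO:yes PSO:yes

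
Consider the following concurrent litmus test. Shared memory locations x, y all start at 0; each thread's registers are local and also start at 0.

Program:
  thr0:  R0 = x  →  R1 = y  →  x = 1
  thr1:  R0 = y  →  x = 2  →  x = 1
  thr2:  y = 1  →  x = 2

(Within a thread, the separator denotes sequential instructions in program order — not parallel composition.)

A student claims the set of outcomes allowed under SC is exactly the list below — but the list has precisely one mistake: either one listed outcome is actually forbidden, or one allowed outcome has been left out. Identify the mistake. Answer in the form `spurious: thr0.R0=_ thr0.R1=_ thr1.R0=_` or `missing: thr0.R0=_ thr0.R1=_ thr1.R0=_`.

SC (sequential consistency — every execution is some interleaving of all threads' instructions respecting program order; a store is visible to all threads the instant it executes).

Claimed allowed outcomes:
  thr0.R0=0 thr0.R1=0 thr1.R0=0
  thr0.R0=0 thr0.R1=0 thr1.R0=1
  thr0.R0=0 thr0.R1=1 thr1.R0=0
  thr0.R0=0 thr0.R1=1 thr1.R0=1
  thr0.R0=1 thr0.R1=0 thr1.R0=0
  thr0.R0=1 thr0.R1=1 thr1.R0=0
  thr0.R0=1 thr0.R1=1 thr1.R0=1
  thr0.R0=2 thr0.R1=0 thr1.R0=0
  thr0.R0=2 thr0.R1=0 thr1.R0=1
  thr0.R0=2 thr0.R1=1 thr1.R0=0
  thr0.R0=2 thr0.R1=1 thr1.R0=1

outcome vector order: (thr0.R0,thr0.R1,thr1.R0)
SC: 10 outcomes — {000 001 010 011 100 110 111 200 210 211}
claimed∖SC = {201}

spurious: thr0.R0=2 thr0.R1=0 thr1.R0=1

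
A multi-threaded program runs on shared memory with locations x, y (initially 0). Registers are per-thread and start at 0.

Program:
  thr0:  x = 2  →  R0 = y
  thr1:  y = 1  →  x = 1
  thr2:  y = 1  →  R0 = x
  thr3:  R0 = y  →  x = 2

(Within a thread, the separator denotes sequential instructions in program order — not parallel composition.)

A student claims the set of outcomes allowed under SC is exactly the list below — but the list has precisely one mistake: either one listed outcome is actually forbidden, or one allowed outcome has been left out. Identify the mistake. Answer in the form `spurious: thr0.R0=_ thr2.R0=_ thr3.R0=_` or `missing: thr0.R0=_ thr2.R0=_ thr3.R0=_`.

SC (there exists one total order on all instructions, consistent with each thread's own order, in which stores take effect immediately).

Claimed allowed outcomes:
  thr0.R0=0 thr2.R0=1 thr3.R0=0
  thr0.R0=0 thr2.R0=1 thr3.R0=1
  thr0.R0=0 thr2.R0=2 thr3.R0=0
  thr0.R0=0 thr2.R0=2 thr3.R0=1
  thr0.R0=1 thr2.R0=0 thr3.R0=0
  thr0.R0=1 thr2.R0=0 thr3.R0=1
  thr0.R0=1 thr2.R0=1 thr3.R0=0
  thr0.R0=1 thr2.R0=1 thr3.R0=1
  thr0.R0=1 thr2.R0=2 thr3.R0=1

missing: thr0.R0=1 thr2.R0=2 thr3.R0=0

outcome vector order: (thr0.R0,thr2.R0,thr3.R0)
SC: 10 outcomes — {0/1/0, 0/1/1, 0/2/0, 0/2/1, 1/0/0, 1/0/1, 1/1/0, 1/1/1, 1/2/0, 1/2/1}
SC∖claimed = {1/2/0}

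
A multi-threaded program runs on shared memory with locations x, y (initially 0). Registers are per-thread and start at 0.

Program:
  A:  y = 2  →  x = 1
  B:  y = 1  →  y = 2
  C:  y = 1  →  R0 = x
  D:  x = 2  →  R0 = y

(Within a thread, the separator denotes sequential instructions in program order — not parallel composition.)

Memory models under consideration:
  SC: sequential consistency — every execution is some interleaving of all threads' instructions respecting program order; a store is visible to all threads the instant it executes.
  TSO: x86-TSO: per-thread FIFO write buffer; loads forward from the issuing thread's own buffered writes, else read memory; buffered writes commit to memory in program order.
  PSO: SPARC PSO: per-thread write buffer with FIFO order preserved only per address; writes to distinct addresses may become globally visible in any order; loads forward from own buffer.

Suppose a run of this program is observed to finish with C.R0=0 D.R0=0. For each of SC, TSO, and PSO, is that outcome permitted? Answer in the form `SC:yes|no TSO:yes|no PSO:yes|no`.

outcome vector order: (C.R0,D.R0)
SC: 8 outcomes — {01; 02; 10; 11; 12; 20; 21; 22}
TSO: 9 outcomes — {00; 01; 02; 10; 11; 12; 20; 21; 22}
PSO: 9 outcomes — {00; 01; 02; 10; 11; 12; 20; 21; 22}
target 00 ∈ {TSO,PSO}

SC:no TSO:yes PSO:yes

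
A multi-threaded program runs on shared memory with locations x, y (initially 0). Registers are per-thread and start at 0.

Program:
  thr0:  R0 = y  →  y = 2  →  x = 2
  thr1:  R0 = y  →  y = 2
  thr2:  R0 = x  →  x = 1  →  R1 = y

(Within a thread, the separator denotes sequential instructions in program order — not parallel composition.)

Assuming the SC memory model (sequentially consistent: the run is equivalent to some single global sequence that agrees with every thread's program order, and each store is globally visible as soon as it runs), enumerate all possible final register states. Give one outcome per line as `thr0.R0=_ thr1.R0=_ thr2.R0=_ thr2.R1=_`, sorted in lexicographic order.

outcome vector order: (thr0.R0,thr1.R0,thr2.R0,thr2.R1)
|SC outcomes| = 9

thr0.R0=0 thr1.R0=0 thr2.R0=0 thr2.R1=0
thr0.R0=0 thr1.R0=0 thr2.R0=0 thr2.R1=2
thr0.R0=0 thr1.R0=0 thr2.R0=2 thr2.R1=2
thr0.R0=0 thr1.R0=2 thr2.R0=0 thr2.R1=0
thr0.R0=0 thr1.R0=2 thr2.R0=0 thr2.R1=2
thr0.R0=0 thr1.R0=2 thr2.R0=2 thr2.R1=2
thr0.R0=2 thr1.R0=0 thr2.R0=0 thr2.R1=0
thr0.R0=2 thr1.R0=0 thr2.R0=0 thr2.R1=2
thr0.R0=2 thr1.R0=0 thr2.R0=2 thr2.R1=2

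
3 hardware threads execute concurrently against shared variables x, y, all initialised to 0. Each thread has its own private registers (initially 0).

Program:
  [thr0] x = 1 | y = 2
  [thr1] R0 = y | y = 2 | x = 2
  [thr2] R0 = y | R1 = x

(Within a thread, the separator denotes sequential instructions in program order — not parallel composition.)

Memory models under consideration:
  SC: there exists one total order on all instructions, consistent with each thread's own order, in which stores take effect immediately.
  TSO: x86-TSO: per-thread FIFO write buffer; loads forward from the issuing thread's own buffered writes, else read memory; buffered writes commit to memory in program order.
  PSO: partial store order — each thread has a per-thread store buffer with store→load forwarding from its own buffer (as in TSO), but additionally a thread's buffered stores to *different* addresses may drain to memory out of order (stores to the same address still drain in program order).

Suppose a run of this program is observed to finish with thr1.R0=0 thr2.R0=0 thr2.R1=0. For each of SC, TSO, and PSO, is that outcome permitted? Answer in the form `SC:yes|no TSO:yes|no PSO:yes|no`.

outcome vector order: (thr1.R0,thr2.R0,thr2.R1)
under SC → <0 0 0>, <0 0 1>, <0 0 2>, <0 2 0>, <0 2 1>, <0 2 2>, <2 0 0>, <2 0 1>, <2 0 2>, <2 2 1>, <2 2 2>
under TSO → <0 0 0>, <0 0 1>, <0 0 2>, <0 2 0>, <0 2 1>, <0 2 2>, <2 0 0>, <2 0 1>, <2 0 2>, <2 2 1>, <2 2 2>
under PSO → <0 0 0>, <0 0 1>, <0 0 2>, <0 2 0>, <0 2 1>, <0 2 2>, <2 0 0>, <2 0 1>, <2 0 2>, <2 2 0>, <2 2 1>, <2 2 2>
target <0 0 0> ∈ {SC,TSO,PSO}

SC:yes TSO:yes PSO:yes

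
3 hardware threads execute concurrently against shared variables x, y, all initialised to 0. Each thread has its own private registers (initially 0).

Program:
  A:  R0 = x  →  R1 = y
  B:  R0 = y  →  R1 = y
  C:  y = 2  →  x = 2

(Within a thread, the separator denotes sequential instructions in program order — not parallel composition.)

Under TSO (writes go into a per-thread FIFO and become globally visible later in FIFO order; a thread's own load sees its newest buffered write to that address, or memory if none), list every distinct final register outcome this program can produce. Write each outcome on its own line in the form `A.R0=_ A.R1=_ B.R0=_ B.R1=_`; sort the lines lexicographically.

outcome vector order: (A.R0,A.R1,B.R0,B.R1)
|TSO outcomes| = 9

A.R0=0 A.R1=0 B.R0=0 B.R1=0
A.R0=0 A.R1=0 B.R0=0 B.R1=2
A.R0=0 A.R1=0 B.R0=2 B.R1=2
A.R0=0 A.R1=2 B.R0=0 B.R1=0
A.R0=0 A.R1=2 B.R0=0 B.R1=2
A.R0=0 A.R1=2 B.R0=2 B.R1=2
A.R0=2 A.R1=2 B.R0=0 B.R1=0
A.R0=2 A.R1=2 B.R0=0 B.R1=2
A.R0=2 A.R1=2 B.R0=2 B.R1=2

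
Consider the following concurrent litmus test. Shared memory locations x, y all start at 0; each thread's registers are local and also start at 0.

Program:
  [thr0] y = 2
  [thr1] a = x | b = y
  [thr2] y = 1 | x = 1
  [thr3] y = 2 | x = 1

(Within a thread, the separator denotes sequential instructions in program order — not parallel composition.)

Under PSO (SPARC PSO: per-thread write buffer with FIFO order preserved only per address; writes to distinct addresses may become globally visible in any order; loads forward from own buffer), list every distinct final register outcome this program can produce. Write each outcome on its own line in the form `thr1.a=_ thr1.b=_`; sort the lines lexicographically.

thr1.a=0 thr1.b=0
thr1.a=0 thr1.b=1
thr1.a=0 thr1.b=2
thr1.a=1 thr1.b=0
thr1.a=1 thr1.b=1
thr1.a=1 thr1.b=2

outcome vector order: (thr1.a,thr1.b)
|PSO outcomes| = 6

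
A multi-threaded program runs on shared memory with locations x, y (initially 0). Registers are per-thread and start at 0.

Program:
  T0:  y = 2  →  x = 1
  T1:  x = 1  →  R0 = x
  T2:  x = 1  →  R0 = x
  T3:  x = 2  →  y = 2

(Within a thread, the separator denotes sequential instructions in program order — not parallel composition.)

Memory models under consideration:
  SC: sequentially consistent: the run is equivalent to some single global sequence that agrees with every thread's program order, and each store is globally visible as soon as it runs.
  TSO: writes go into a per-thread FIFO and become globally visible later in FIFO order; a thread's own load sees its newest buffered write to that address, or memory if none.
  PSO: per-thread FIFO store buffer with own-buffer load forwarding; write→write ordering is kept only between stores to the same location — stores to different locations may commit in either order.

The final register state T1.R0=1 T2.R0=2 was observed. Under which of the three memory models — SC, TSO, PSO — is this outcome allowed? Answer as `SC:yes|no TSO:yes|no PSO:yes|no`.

SC:yes TSO:yes PSO:yes

outcome vector order: (T1.R0,T2.R0)
SC (4): 1/1 1/2 2/1 2/2
TSO (4): 1/1 1/2 2/1 2/2
PSO (4): 1/1 1/2 2/1 2/2
target 1/2 ∈ {SC,TSO,PSO}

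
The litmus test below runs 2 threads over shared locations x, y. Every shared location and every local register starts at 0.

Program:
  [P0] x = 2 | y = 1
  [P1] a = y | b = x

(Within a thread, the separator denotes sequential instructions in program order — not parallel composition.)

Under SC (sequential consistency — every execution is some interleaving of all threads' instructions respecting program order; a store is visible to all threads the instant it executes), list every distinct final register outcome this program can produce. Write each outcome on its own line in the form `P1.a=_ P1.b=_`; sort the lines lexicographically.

P1.a=0 P1.b=0
P1.a=0 P1.b=2
P1.a=1 P1.b=2

outcome vector order: (P1.a,P1.b)
|SC outcomes| = 3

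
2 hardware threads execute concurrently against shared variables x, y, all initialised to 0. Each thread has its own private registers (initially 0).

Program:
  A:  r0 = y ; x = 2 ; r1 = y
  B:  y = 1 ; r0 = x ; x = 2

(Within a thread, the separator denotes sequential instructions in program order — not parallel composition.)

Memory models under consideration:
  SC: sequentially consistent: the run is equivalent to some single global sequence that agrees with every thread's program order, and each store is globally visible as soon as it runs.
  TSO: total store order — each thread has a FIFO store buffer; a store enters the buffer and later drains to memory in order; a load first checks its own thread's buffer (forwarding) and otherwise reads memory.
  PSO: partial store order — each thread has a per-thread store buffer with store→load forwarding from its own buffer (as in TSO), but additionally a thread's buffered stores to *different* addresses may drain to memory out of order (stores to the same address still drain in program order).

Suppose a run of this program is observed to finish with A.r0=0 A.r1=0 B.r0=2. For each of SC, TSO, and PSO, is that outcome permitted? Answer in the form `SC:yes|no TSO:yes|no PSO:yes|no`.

SC:yes TSO:yes PSO:yes

outcome vector order: (A.r0,A.r1,B.r0)
SC: 5 outcomes — {0/0/2; 0/1/0; 0/1/2; 1/1/0; 1/1/2}
TSO: 6 outcomes — {0/0/0; 0/0/2; 0/1/0; 0/1/2; 1/1/0; 1/1/2}
PSO: 6 outcomes — {0/0/0; 0/0/2; 0/1/0; 0/1/2; 1/1/0; 1/1/2}
target 0/0/2 ∈ {SC,TSO,PSO}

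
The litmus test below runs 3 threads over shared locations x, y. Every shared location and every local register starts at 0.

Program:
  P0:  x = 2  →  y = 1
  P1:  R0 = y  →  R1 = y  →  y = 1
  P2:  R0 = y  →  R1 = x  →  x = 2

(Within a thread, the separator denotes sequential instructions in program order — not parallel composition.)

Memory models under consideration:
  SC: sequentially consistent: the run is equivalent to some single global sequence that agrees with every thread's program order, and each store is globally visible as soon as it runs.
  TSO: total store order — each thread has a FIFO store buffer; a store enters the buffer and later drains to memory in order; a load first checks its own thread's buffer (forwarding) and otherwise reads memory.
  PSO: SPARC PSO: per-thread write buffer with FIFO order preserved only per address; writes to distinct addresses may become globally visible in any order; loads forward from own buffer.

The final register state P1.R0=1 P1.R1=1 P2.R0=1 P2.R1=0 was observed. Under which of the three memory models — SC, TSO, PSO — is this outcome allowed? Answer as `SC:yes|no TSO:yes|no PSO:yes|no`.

SC:no TSO:no PSO:yes

outcome vector order: (P1.R0,P1.R1,P2.R0,P2.R1)
SC: 10 outcomes — {0/0/0/0; 0/0/0/2; 0/0/1/0; 0/0/1/2; 0/1/0/0; 0/1/0/2; 0/1/1/2; 1/1/0/0; 1/1/0/2; 1/1/1/2}
TSO: 10 outcomes — {0/0/0/0; 0/0/0/2; 0/0/1/0; 0/0/1/2; 0/1/0/0; 0/1/0/2; 0/1/1/2; 1/1/0/0; 1/1/0/2; 1/1/1/2}
PSO: 12 outcomes — {0/0/0/0; 0/0/0/2; 0/0/1/0; 0/0/1/2; 0/1/0/0; 0/1/0/2; 0/1/1/0; 0/1/1/2; 1/1/0/0; 1/1/0/2; 1/1/1/0; 1/1/1/2}
target 1/1/1/0 ∈ {PSO}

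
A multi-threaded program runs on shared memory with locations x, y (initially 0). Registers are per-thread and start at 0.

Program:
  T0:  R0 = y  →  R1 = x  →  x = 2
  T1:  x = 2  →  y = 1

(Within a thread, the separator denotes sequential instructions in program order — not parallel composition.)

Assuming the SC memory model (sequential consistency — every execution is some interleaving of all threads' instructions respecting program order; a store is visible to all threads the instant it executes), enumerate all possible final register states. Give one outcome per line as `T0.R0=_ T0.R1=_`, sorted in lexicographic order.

outcome vector order: (T0.R0,T0.R1)
|SC outcomes| = 3

T0.R0=0 T0.R1=0
T0.R0=0 T0.R1=2
T0.R0=1 T0.R1=2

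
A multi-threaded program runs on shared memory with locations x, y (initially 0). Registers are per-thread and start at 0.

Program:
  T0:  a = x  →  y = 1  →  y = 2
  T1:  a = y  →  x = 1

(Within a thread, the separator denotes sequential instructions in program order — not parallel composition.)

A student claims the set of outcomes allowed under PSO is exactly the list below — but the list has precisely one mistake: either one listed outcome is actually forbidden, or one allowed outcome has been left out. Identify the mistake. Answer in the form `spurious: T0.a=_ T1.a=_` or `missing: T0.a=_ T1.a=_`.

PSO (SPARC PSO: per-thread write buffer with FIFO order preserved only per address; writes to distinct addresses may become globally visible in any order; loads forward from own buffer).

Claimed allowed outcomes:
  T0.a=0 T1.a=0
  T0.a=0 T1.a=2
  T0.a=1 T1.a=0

outcome vector order: (T0.a,T1.a)
[PSO] allowed = {(0,0) (0,1) (0,2) (1,0)}
PSO∖claimed = {(0,1)}

missing: T0.a=0 T1.a=1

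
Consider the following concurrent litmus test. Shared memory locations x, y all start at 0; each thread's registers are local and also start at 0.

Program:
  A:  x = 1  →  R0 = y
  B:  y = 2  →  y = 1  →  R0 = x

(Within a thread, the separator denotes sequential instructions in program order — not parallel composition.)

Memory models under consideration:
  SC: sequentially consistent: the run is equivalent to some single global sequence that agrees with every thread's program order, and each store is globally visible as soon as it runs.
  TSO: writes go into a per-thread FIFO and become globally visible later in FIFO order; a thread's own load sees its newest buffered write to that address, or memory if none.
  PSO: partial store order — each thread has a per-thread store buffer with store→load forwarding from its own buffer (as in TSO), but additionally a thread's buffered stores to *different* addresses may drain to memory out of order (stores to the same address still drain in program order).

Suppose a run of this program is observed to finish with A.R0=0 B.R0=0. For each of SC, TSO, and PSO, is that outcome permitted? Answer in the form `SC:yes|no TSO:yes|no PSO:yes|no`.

outcome vector order: (A.R0,B.R0)
SC (4): <0 1>; <1 0>; <1 1>; <2 1>
TSO (6): <0 0>; <0 1>; <1 0>; <1 1>; <2 0>; <2 1>
PSO (6): <0 0>; <0 1>; <1 0>; <1 1>; <2 0>; <2 1>
target <0 0> ∈ {TSO,PSO}

SC:no TSO:yes PSO:yes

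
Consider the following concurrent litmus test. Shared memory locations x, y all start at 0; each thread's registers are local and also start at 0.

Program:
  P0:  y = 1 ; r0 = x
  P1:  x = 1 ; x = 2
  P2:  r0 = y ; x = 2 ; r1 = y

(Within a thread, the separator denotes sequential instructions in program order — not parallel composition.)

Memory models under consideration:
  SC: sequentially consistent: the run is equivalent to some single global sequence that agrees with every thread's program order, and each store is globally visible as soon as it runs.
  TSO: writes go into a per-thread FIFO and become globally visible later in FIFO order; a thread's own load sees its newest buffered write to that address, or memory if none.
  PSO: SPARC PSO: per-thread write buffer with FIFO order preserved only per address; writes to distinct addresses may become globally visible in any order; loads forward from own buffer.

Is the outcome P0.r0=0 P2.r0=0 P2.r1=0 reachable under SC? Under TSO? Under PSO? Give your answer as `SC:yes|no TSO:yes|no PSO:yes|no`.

SC:no TSO:yes PSO:yes

outcome vector order: (P0.r0,P2.r0,P2.r1)
under SC → 001, 011, 100, 101, 111, 200, 201, 211
under TSO → 000, 001, 011, 100, 101, 111, 200, 201, 211
under PSO → 000, 001, 011, 100, 101, 111, 200, 201, 211
target 000 ∈ {TSO,PSO}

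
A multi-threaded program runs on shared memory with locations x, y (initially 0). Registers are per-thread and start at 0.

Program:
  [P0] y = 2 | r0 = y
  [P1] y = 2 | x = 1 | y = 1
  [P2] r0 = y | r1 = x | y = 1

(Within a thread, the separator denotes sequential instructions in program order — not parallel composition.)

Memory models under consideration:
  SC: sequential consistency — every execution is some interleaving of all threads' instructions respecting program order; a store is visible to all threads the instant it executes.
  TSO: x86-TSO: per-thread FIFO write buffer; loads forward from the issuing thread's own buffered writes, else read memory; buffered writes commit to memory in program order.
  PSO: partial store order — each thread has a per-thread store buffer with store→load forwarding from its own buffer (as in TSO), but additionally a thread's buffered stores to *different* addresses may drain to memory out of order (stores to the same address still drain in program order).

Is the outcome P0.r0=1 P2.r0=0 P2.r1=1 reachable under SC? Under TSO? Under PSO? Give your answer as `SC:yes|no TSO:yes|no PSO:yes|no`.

SC:yes TSO:yes PSO:yes

outcome vector order: (P0.r0,P2.r0,P2.r1)
SC (10): (1,0,0); (1,0,1); (1,1,1); (1,2,0); (1,2,1); (2,0,0); (2,0,1); (2,1,1); (2,2,0); (2,2,1)
TSO (10): (1,0,0); (1,0,1); (1,1,1); (1,2,0); (1,2,1); (2,0,0); (2,0,1); (2,1,1); (2,2,0); (2,2,1)
PSO (12): (1,0,0); (1,0,1); (1,1,0); (1,1,1); (1,2,0); (1,2,1); (2,0,0); (2,0,1); (2,1,0); (2,1,1); (2,2,0); (2,2,1)
target (1,0,1) ∈ {SC,TSO,PSO}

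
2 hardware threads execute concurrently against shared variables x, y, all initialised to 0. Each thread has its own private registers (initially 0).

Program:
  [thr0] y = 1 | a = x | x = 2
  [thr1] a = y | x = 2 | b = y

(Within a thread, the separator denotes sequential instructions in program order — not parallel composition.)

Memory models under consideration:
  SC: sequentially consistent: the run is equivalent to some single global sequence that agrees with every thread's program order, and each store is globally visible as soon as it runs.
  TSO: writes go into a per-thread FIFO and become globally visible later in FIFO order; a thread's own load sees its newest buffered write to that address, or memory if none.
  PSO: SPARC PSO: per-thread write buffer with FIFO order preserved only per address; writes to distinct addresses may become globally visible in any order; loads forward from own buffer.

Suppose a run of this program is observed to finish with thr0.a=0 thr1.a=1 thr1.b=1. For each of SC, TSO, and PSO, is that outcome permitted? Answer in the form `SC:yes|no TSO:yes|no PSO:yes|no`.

outcome vector order: (thr0.a,thr1.a,thr1.b)
under SC → (0,0,1); (0,1,1); (2,0,0); (2,0,1); (2,1,1)
under TSO → (0,0,0); (0,0,1); (0,1,1); (2,0,0); (2,0,1); (2,1,1)
under PSO → (0,0,0); (0,0,1); (0,1,1); (2,0,0); (2,0,1); (2,1,1)
target (0,1,1) ∈ {SC,TSO,PSO}

SC:yes TSO:yes PSO:yes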